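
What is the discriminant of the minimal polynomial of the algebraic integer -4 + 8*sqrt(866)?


The element -4 + 8*sqrt(866) has minimal polynomial:
x^2 + 8*x - 55408
Discriminant = (8)^2 - 4*(-55408)
= 64 + 221632
= 221696

221696


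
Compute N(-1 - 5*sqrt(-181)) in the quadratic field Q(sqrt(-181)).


N(a + b*sqrt(d)) = a^2 - d*b^2
= (-1)^2 - (-181)*(-5)^2
= 1 + 4525
= 4526

4526


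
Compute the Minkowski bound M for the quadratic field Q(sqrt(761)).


d = 761, d mod 4 = 1, so disc(K) = d = 761; |disc(K)| = 761
Real quadratic field, so n = 2, s = r2 = 0, r1 = 2
M = (n!/n^n) * (4/pi)^s * sqrt(|disc(K)|) = (2!/2^2) * (4/pi)^0 * sqrt(761)
= 0.5 * 1.000000 * 27.586228
= 13.7931

13.7931


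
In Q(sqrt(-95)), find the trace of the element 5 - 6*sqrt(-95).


Tr(a + b*sqrt(d)) = (a + b*sqrt(d)) + (a - b*sqrt(d)) = 2a
= 2 * (5)
= 10

10


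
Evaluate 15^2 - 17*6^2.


x^2 - d*y^2
= 15^2 - 17*6^2
= 225 - 612
= -387

-387


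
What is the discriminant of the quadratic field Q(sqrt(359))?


For K = Q(sqrt(d)) with d squarefree: disc(K) = d if d = 1 mod 4, and disc(K) = 4d if d = 2 or 3 mod 4.
Here d = 359, and d mod 4 = 3.
d = 3 mod 4, not 1 (O_K = Z[sqrt(d)]), so disc(K) = 4d = 4 * (359) = 1436

1436


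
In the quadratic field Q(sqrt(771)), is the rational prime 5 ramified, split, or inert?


K = Q(sqrt(771)). Since d mod 4 = 3, disc(K) = 3084.
Check p | disc: 3084 mod 5 = 4.
p does not divide disc. Compute Legendre symbol (d/p):
1^((5-1)/2) mod 5 = 1
(d/p) = 1, so p splits: (p) = P*P' with e=1, f=1, g=2.
Therefore p is split.

split


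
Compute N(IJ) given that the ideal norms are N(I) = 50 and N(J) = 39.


N(IJ) = N(I) * N(J)
= 50 * 39
= 1950

1950


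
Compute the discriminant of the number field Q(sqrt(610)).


For K = Q(sqrt(d)) with d squarefree: disc(K) = d if d = 1 mod 4, and disc(K) = 4d if d = 2 or 3 mod 4.
Here d = 610, and d mod 4 = 2.
d = 2 mod 4, not 1 (O_K = Z[sqrt(d)]), so disc(K) = 4d = 4 * (610) = 2440

2440


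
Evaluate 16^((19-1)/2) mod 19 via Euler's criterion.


p = 19 is prime and the exponent is (p-1)/2 = 9, so by Euler's criterion 16^9 = (16/19) = +1 or -1 mod 19.
Compute by square-and-multiply:
  9 = 8 + 1 (binary 1001)
  Repeated squaring mod 19: 16^1 = 16, 16^2 = 9, 16^4 = 5, 16^8 = 6
  16^9 = 16^8 * 16^1 = 6 * 16 mod 19
    6 * 16 = 96 = 1 mod 19
  16^9 = 1 mod 19
Result 1: 16 is a quadratic residue mod 19.
16^9 mod 19 = 1

1


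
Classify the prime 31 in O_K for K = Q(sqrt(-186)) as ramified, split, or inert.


K = Q(sqrt(-186)). Since d mod 4 = 2, disc(K) = -744.
Check p | disc: -744 mod 31 = 0.
p divides disc, so p ramifies: (p) = P^2 with e=2, f=1, g=1.
Therefore p is ramified.

ramified


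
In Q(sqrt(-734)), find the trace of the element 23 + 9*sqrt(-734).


Tr(a + b*sqrt(d)) = (a + b*sqrt(d)) + (a - b*sqrt(d)) = 2a
= 2 * (23)
= 46

46


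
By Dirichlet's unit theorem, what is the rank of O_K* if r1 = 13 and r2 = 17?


By Dirichlet's unit theorem:
rank = r1 + r2 - 1
= 13 + 17 - 1
= 29

29


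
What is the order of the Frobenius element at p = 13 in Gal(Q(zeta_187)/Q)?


The Frobenius at p in Gal(Q(zeta_n)/Q) = (Z/nZ)* is the class of p, so its order is ord_187(13), the smallest k >= 1 with 13^k = 1 mod 187.
n = 187 = 11 * 17, phi(187) = 160; the order divides phi(n).
Divisors of 160: 1, 2, 4, 5, 8, 10, 16, 20, 32, 40, 80, 160
Repeated squaring mod 187: 13^1 = 13, 13^2 = 169, 13^4 = 137, 13^8 = 69, 13^16 = 86, 13^32 = 103, 13^64 = 137, 13^128 = 69
Test divisors in increasing order:
  k=1: 13^1 = 13 mod 187
  k=2: 13^2 = 169 mod 187
  k=4: 13^4 = 137 mod 187
  k=5: 13^5 = 137 * 13 = 98 mod 187
  k=8: 13^8 = 69 mod 187
  k=10: 13^10 = 69 * 169 = 67 mod 187
  k=16: 13^16 = 86 mod 187
  k=20: 13^20 = 86 * 137 = 1 mod 187  <- first divisor giving 1
Order = 20

20


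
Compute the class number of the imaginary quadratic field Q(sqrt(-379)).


K = Q(sqrt(-379)). d mod 4 = 1, so D = disc(K) = d = -379
h(K) equals the number of primitive reduced positive-definite forms (a, b, c) = a*x^2 + b*x*y + c*y^2 with b^2 - 4ac = D,
where reduced means |b| <= a <= c, with b >= 0 whenever |b| = a or a = c, and primitive means gcd(a, b, c) = 1.
Reduced forces 3a^2 <= |D| = 379, so 1 <= a <= 11; b must have the parity of D, and c = (b^2 - D)/(4a) must be an integer >= a.
Enumerate a = 1..11, b in [-a, a]:
  a=1: (1, 1, 95)  [1]
  a=2..4: none
  a=5: (5, -1, 19), (5, 1, 19)  [2]
  a=6..11: none
Total reduced forms: 1 + 2 = 3
h = 3

3


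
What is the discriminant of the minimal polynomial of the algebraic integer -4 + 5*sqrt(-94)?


The element -4 + 5*sqrt(-94) has minimal polynomial:
x^2 + 8*x + 2366
Discriminant = (8)^2 - 4*(2366)
= 64 - 9464
= -9400

-9400


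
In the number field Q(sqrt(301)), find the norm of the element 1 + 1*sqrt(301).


N(a + b*sqrt(d)) = a^2 - d*b^2
= (1)^2 - (301)*(1)^2
= 1 - 301
= -300

-300


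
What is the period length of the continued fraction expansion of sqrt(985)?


Run the CF algorithm for sqrt(985).
a_0 = floor(sqrt(985)) = 31; set m_0=0, q_0=1.
Recurrence: m' = q*a - m,  q' = (d - m'^2)/q,  a' = floor((a_0 + m')/q').
  step 1: m=31, q=24, a=2
  step 2: m=17, q=29, a=1
  step 3: m=12, q=29, a=1
  step 4: m=17, q=24, a=2
  step 5: m=31, q=1, a=62
a_5 = 2*a_0 = 62, so the period closes here.
sqrt(985) = [31; 2, 1, 1, 2, 62]
Period length = 5

5


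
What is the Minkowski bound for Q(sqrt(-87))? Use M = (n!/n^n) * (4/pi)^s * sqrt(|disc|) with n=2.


d = -87, d mod 4 = 1, so disc(K) = d = -87; |disc(K)| = 87
Imaginary quadratic field, so n = 2, s = r2 = 1, r1 = 0
M = (n!/n^n) * (4/pi)^s * sqrt(|disc(K)|) = (2!/2^2) * (4/pi)^1 * sqrt(87)
= 0.5 * 1.273240 * 9.327379
= 5.9380

5.9380


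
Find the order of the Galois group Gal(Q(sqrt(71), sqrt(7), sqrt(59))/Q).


The 3 square roots of distinct primes are multiplicatively independent over Q,
so [K:Q] = 2^3 and Gal(K/Q) is isomorphic to (Z/2Z)^3.
|Gal| = 2^3 = 8

8


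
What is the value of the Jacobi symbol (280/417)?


Compute (280/417) via quadratic reciprocity:
  pull out 2: (2/417) = +1  (since 417 mod 8 = 1)
  pull out 2: (2/417) = +1  (since 417 mod 8 = 1)
  pull out 2: (2/417) = +1  (since 417 mod 8 = 1)
  reciprocity: (35/417) -> +(417/35)
  reduce: (32/35)
  pull out 2: (2/35) = -1  (since 35 mod 8 = 3)
  pull out 2: (2/35) = -1  (since 35 mod 8 = 3)
  pull out 2: (2/35) = -1  (since 35 mod 8 = 3)
  pull out 2: (2/35) = -1  (since 35 mod 8 = 3)
  pull out 2: (2/35) = -1  (since 35 mod 8 = 3)
  (1/35) = 1
Product of signs = -1

-1


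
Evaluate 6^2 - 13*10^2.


x^2 - d*y^2
= 6^2 - 13*10^2
= 36 - 1300
= -1264

-1264


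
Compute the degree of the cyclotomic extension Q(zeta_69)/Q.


The degree equals Euler's totient phi(69).
69 = 3 * 23
phi(69) = 44

44


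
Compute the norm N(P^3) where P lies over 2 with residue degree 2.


N(P^a) = p^(a*f)
= 2^(3*2)
= 2^6
= 64

64


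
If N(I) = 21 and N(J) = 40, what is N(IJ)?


N(IJ) = N(I) * N(J)
= 21 * 40
= 840

840


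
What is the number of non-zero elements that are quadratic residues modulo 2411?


For prime p, the number of non-zero quadratic residues is (p-1)/2.
= (2411-1)/2
= 1205

1205


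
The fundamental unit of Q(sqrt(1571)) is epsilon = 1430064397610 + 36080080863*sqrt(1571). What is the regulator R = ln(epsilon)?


epsilon = 1430064397610 + 36080080863*sqrt(1571)
= 2.8601e+12
R = ln(2.8601e+12)
= 28.6819

28.6819


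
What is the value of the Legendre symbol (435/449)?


p = 449 is prime, so compute (435/449) with the reciprocity algorithm (Jacobi-symbol steps: pull out 2s via (2/n), flip via reciprocity, reduce):
  reciprocity: (435/449) -> +(449/435)
  reduce: (14/435)
  pull out 2: (2/435) = -1  (since 435 mod 8 = 3)
  reciprocity: (7/435) -> -(435/7)
  reduce: (1/7)
  (1/7) = 1
Product of signs = 1
(435/449) = 1

1


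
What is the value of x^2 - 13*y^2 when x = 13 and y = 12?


x^2 - d*y^2
= 13^2 - 13*12^2
= 169 - 1872
= -1703

-1703


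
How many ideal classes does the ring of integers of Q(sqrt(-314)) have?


K = Q(sqrt(-314)). d mod 4 = 2, so D = disc(K) = 4d = -1256
h(K) equals the number of primitive reduced positive-definite forms (a, b, c) = a*x^2 + b*x*y + c*y^2 with b^2 - 4ac = D,
where reduced means |b| <= a <= c, with b >= 0 whenever |b| = a or a = c, and primitive means gcd(a, b, c) = 1.
Reduced forces 3a^2 <= |D| = 1256, so 1 <= a <= 20; b must have the parity of D, and c = (b^2 - D)/(4a) must be an integer >= a.
Enumerate a = 1..20, b in [-a, a]:
  a=1: (1, 0, 314)  [1]
  a=2: (2, 0, 157)  [1]
  a=3: (3, -2, 105), (3, 2, 105)  [2]
  a=4: none
  a=5: (5, -2, 63), (5, 2, 63)  [2]
  a=6: (6, -4, 53), (6, 4, 53)  [2]
  a=7: (7, -2, 45), (7, 2, 45)  [2]
  a=8: none
  a=9: (9, -2, 35), (9, 2, 35)  [2]
  a=10: (10, -8, 33), (10, 8, 33)  [2]
  a=11: (11, -8, 30), (11, 8, 30)  [2]
  a=12..13: none
  a=14: (14, -12, 25), (14, 12, 25)  [2]
  a=15: (15, -8, 22), (15, -2, 21), (15, 2, 21), (15, 8, 22)  [4]
  a=16: none
  a=17: (17, -6, 19), (17, 6, 19)  [2]
  a=18: (18, -16, 21), (18, 16, 21)  [2]
  a=19..20: none
Total reduced forms: 1 + 1 + 2 + 2 + 2 + 2 + 2 + 2 + 2 + 2 + 4 + 2 + 2 = 26
h = 26

26


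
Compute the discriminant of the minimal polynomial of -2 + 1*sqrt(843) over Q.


The element -2 + 1*sqrt(843) has minimal polynomial:
x^2 + 4*x - 839
Discriminant = (4)^2 - 4*(-839)
= 16 + 3356
= 3372

3372


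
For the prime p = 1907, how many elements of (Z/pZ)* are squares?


For prime p, the number of non-zero quadratic residues is (p-1)/2.
= (1907-1)/2
= 953

953


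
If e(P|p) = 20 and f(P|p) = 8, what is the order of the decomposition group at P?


|D_P| = e * f
= 20 * 8
= 160

160


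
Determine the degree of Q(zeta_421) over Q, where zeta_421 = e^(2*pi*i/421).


The degree equals Euler's totient phi(421).
421 = 421
phi(421) = 420

420


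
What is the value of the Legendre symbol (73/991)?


p = 991 is prime, so compute (73/991) with the reciprocity algorithm (Jacobi-symbol steps: pull out 2s via (2/n), flip via reciprocity, reduce):
  reciprocity: (73/991) -> +(991/73)
  reduce: (42/73)
  pull out 2: (2/73) = +1  (since 73 mod 8 = 1)
  reciprocity: (21/73) -> +(73/21)
  reduce: (10/21)
  pull out 2: (2/21) = -1  (since 21 mod 8 = 5)
  reciprocity: (5/21) -> +(21/5)
  reduce: (1/5)
  (1/5) = 1
Product of signs = -1
(73/991) = -1

-1


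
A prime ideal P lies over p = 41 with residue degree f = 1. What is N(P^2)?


N(P^a) = p^(a*f)
= 41^(2*1)
= 41^2
= 1681

1681


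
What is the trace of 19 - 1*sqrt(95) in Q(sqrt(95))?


Tr(a + b*sqrt(d)) = (a + b*sqrt(d)) + (a - b*sqrt(d)) = 2a
= 2 * (19)
= 38

38


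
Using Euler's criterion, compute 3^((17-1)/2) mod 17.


p = 17 is prime and the exponent is (p-1)/2 = 8, so by Euler's criterion 3^8 = (3/17) = +1 or -1 mod 17.
Compute by square-and-multiply:
  8 = 8 (binary 1000)
  Repeated squaring mod 17: 3^1 = 3, 3^2 = 9, 3^4 = 13, 3^8 = 16
  3^8 = 16 mod 17
Result 16 = p - 1 = -1 mod 17: 3 is a quadratic non-residue mod 17. As a residue in [0, p-1] the value is 16.
3^8 mod 17 = 16

16


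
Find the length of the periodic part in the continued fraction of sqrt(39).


Run the CF algorithm for sqrt(39).
a_0 = floor(sqrt(39)) = 6; set m_0=0, q_0=1.
Recurrence: m' = q*a - m,  q' = (d - m'^2)/q,  a' = floor((a_0 + m')/q').
  step 1: m=6, q=3, a=4
  step 2: m=6, q=1, a=12
a_2 = 2*a_0 = 12, so the period closes here.
sqrt(39) = [6; 4, 12]
Period length = 2

2


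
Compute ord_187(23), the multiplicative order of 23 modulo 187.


We want ord_187(23), the smallest k >= 1 with 23^k = 1 mod 187.
n = 187 = 11 * 17, phi(187) = 160; the order divides phi(n).
Divisors of 160: 1, 2, 4, 5, 8, 10, 16, 20, 32, 40, 80, 160
Repeated squaring mod 187: 23^1 = 23, 23^2 = 155, 23^4 = 89, 23^8 = 67, 23^16 = 1, 23^32 = 1, 23^64 = 1, 23^128 = 1
Test divisors in increasing order:
  k=1: 23^1 = 23 mod 187
  k=2: 23^2 = 155 mod 187
  k=4: 23^4 = 89 mod 187
  k=5: 23^5 = 89 * 23 = 177 mod 187
  k=8: 23^8 = 67 mod 187
  k=10: 23^10 = 67 * 155 = 100 mod 187
  k=16: 23^16 = 1 mod 187  <- first divisor giving 1
Order = 16

16


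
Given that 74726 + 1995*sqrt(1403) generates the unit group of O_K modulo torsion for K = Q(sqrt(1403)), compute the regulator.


epsilon = 74726 + 1995*sqrt(1403)
= 149452.0000
R = ln(149452.0000)
= 11.9147

11.9147


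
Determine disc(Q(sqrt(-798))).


For K = Q(sqrt(d)) with d squarefree: disc(K) = d if d = 1 mod 4, and disc(K) = 4d if d = 2 or 3 mod 4.
Here d = -798, and d mod 4 = 2.
d = 2 mod 4, not 1 (O_K = Z[sqrt(d)]), so disc(K) = 4d = 4 * (-798) = -3192

-3192


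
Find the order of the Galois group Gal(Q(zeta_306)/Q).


|Gal(Q(zeta_306)/Q)| = phi(306)
= 96

96


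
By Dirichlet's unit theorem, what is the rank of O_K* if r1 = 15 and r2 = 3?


By Dirichlet's unit theorem:
rank = r1 + r2 - 1
= 15 + 3 - 1
= 17

17


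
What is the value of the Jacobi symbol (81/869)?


Compute (81/869) via quadratic reciprocity:
  reciprocity: (81/869) -> +(869/81)
  reduce: (59/81)
  reciprocity: (59/81) -> +(81/59)
  reduce: (22/59)
  pull out 2: (2/59) = -1  (since 59 mod 8 = 3)
  reciprocity: (11/59) -> -(59/11)
  reduce: (4/11)
  pull out 2: (2/11) = -1  (since 11 mod 8 = 3)
  pull out 2: (2/11) = -1  (since 11 mod 8 = 3)
  (1/11) = 1
Product of signs = 1

1


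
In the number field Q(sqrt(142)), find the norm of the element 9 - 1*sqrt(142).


N(a + b*sqrt(d)) = a^2 - d*b^2
= (9)^2 - (142)*(-1)^2
= 81 - 142
= -61

-61


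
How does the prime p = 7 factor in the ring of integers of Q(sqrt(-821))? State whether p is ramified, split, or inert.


K = Q(sqrt(-821)). Since d mod 4 = 3, disc(K) = -3284.
Check p | disc: -3284 mod 7 = 6.
p does not divide disc. Compute Legendre symbol (d/p):
5^((7-1)/2) mod 7 = -1
(d/p) = -1, so p is inert: (p) stays prime with e=1, f=2, g=1.
Therefore p is inert.

inert


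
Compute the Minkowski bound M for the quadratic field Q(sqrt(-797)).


d = -797, d mod 4 = 3, so disc(K) = 4d = -3188; |disc(K)| = 3188
Imaginary quadratic field, so n = 2, s = r2 = 1, r1 = 0
M = (n!/n^n) * (4/pi)^s * sqrt(|disc(K)|) = (2!/2^2) * (4/pi)^1 * sqrt(3188)
= 0.5 * 1.273240 * 56.462377
= 35.9451

35.9451


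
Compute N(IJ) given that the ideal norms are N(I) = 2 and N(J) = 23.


N(IJ) = N(I) * N(J)
= 2 * 23
= 46

46


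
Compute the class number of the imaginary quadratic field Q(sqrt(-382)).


K = Q(sqrt(-382)). d mod 4 = 2, so D = disc(K) = 4d = -1528
h(K) equals the number of primitive reduced positive-definite forms (a, b, c) = a*x^2 + b*x*y + c*y^2 with b^2 - 4ac = D,
where reduced means |b| <= a <= c, with b >= 0 whenever |b| = a or a = c, and primitive means gcd(a, b, c) = 1.
Reduced forces 3a^2 <= |D| = 1528, so 1 <= a <= 22; b must have the parity of D, and c = (b^2 - D)/(4a) must be an integer >= a.
Enumerate a = 1..22, b in [-a, a]:
  a=1: (1, 0, 382)  [1]
  a=2: (2, 0, 191)  [1]
  a=3..10: none
  a=11: (11, -10, 37), (11, 10, 37)  [2]
  a=12..16: none
  a=17: (17, -6, 23), (17, 6, 23)  [2]
  a=18: none
  a=19: (19, -12, 22), (19, 12, 22)  [2]
  a=20..22: none
Total reduced forms: 1 + 1 + 2 + 2 + 2 = 8
h = 8

8


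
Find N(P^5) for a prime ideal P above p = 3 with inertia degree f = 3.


N(P^a) = p^(a*f)
= 3^(5*3)
= 3^15
= 14348907

14348907


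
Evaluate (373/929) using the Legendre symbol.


p = 929 is prime, so compute (373/929) with the reciprocity algorithm (Jacobi-symbol steps: pull out 2s via (2/n), flip via reciprocity, reduce):
  reciprocity: (373/929) -> +(929/373)
  reduce: (183/373)
  reciprocity: (183/373) -> +(373/183)
  reduce: (7/183)
  reciprocity: (7/183) -> -(183/7)
  reduce: (1/7)
  (1/7) = 1
Product of signs = -1
(373/929) = -1

-1


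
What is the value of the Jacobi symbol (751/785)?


Compute (751/785) via quadratic reciprocity:
  reciprocity: (751/785) -> +(785/751)
  reduce: (34/751)
  pull out 2: (2/751) = +1  (since 751 mod 8 = 7)
  reciprocity: (17/751) -> +(751/17)
  reduce: (3/17)
  reciprocity: (3/17) -> +(17/3)
  reduce: (2/3)
  pull out 2: (2/3) = -1  (since 3 mod 8 = 3)
  (1/3) = 1
Product of signs = -1

-1


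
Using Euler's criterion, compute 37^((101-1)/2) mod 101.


p = 101 is prime and the exponent is (p-1)/2 = 50, so by Euler's criterion 37^50 = (37/101) = +1 or -1 mod 101.
Compute by square-and-multiply:
  50 = 32 + 16 + 2 (binary 110010)
  Repeated squaring mod 101: 37^1 = 37, 37^2 = 56, 37^4 = 5, 37^8 = 25, 37^16 = 19, 37^32 = 58
  37^50 = 37^32 * 37^16 * 37^2 = 58 * 19 * 56 mod 101
    58 * 19 = 1102 = 92 mod 101
    92 * 56 = 5152 = 1 mod 101
  37^50 = 1 mod 101
Result 1: 37 is a quadratic residue mod 101.
37^50 mod 101 = 1

1


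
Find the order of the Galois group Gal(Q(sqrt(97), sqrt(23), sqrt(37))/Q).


The 3 square roots of distinct primes are multiplicatively independent over Q,
so [K:Q] = 2^3 and Gal(K/Q) is isomorphic to (Z/2Z)^3.
|Gal| = 2^3 = 8

8


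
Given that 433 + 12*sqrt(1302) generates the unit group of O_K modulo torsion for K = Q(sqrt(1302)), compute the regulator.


epsilon = 433 + 12*sqrt(1302)
= 865.9988
R = ln(865.9988)
= 6.7639

6.7639


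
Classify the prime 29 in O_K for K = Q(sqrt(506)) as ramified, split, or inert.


K = Q(sqrt(506)). Since d mod 4 = 2, disc(K) = 2024.
Check p | disc: 2024 mod 29 = 23.
p does not divide disc. Compute Legendre symbol (d/p):
13^((29-1)/2) mod 29 = 1
(d/p) = 1, so p splits: (p) = P*P' with e=1, f=1, g=2.
Therefore p is split.

split


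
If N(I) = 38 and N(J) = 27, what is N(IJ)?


N(IJ) = N(I) * N(J)
= 38 * 27
= 1026

1026


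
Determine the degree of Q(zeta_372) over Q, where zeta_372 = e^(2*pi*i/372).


The degree equals Euler's totient phi(372).
372 = 2^2 * 3 * 31
phi(372) = 120

120


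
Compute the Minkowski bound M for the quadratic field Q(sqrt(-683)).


d = -683, d mod 4 = 1, so disc(K) = d = -683; |disc(K)| = 683
Imaginary quadratic field, so n = 2, s = r2 = 1, r1 = 0
M = (n!/n^n) * (4/pi)^s * sqrt(|disc(K)|) = (2!/2^2) * (4/pi)^1 * sqrt(683)
= 0.5 * 1.273240 * 26.134269
= 16.6376

16.6376


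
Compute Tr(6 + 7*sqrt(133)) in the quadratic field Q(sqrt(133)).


Tr(a + b*sqrt(d)) = (a + b*sqrt(d)) + (a - b*sqrt(d)) = 2a
= 2 * (6)
= 12

12


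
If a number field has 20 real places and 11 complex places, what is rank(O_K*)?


By Dirichlet's unit theorem:
rank = r1 + r2 - 1
= 20 + 11 - 1
= 30

30


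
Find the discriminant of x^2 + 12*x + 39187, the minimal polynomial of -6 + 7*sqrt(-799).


The element -6 + 7*sqrt(-799) has minimal polynomial:
x^2 + 12*x + 39187
Discriminant = (12)^2 - 4*(39187)
= 144 - 156748
= -156604

-156604


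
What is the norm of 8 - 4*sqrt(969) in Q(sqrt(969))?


N(a + b*sqrt(d)) = a^2 - d*b^2
= (8)^2 - (969)*(-4)^2
= 64 - 15504
= -15440

-15440


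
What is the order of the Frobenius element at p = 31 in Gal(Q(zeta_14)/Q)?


The Frobenius at p in Gal(Q(zeta_n)/Q) = (Z/nZ)* is the class of p, so its order is ord_14(31), the smallest k >= 1 with 31^k = 1 mod 14.
n = 14 = 2 * 7, phi(14) = 6; the order divides phi(n).
Divisors of 6: 1, 2, 3, 6
Repeated squaring mod 14: 31^1 = 3, 31^2 = 9, 31^4 = 11
Test divisors in increasing order:
  k=1: 31^1 = 3 mod 14
  k=2: 31^2 = 9 mod 14
  k=3: 31^3 = 9 * 3 = 13 mod 14
  k=6: 31^6 = 11 * 9 = 1 mod 14  <- first divisor giving 1
Order = 6

6


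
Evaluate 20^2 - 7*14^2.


x^2 - d*y^2
= 20^2 - 7*14^2
= 400 - 1372
= -972

-972


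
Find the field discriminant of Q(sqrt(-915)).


For K = Q(sqrt(d)) with d squarefree: disc(K) = d if d = 1 mod 4, and disc(K) = 4d if d = 2 or 3 mod 4.
Here d = -915, and d mod 4 = 1.
d = 1 mod 4 (O_K = Z[(1+sqrt(d))/2]), so disc(K) = d = -915

-915


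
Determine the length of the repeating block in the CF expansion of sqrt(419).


Run the CF algorithm for sqrt(419).
a_0 = floor(sqrt(419)) = 20; set m_0=0, q_0=1.
Recurrence: m' = q*a - m,  q' = (d - m'^2)/q,  a' = floor((a_0 + m')/q').
  step 1: m=20, q=19, a=2
  step 2: m=18, q=5, a=7
  step 3: m=17, q=26, a=1
  step 4: m=9, q=13, a=2
  step 5: m=17, q=10, a=3
  step 6: m=13, q=25, a=1
  step 7: m=12, q=11, a=2
  step 8: m=10, q=29, a=1
  step 9: m=19, q=2, a=19
  step 10: m=19, q=29, a=1
  step 11: m=10, q=11, a=2
  step 12: m=12, q=25, a=1
  step 13: m=13, q=10, a=3
  step 14: m=17, q=13, a=2
  step 15: m=9, q=26, a=1
  step 16: m=17, q=5, a=7
  step 17: m=18, q=19, a=2
  step 18: m=20, q=1, a=40
a_18 = 2*a_0 = 40, so the period closes here.
sqrt(419) = [20; 2, 7, 1, 2, 3, 1, 2, 1, 19, 1, 2, 1, 3, 2, 1, 7, 2, 40]
Period length = 18

18


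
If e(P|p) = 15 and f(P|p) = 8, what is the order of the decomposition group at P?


|D_P| = e * f
= 15 * 8
= 120

120


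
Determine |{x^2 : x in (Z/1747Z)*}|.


For prime p, the number of non-zero quadratic residues is (p-1)/2.
= (1747-1)/2
= 873

873


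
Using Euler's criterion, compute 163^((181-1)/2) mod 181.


p = 181 is prime and the exponent is (p-1)/2 = 90, so by Euler's criterion 163^90 = (163/181) = +1 or -1 mod 181.
Compute by square-and-multiply:
  90 = 64 + 16 + 8 + 2 (binary 1011010)
  Repeated squaring mod 181: 163^1 = 163, 163^2 = 143, 163^4 = 177, 163^8 = 16, 163^16 = 75, 163^32 = 14, 163^64 = 15
  163^90 = 163^64 * 163^16 * 163^8 * 163^2 = 15 * 75 * 16 * 143 mod 181
    15 * 75 = 1125 = 39 mod 181
    39 * 16 = 624 = 81 mod 181
    81 * 143 = 11583 = 180 mod 181
  163^90 = 180 mod 181
Result 180 = p - 1 = -1 mod 181: 163 is a quadratic non-residue mod 181. As a residue in [0, p-1] the value is 180.
163^90 mod 181 = 180

180


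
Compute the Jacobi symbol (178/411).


Compute (178/411) via quadratic reciprocity:
  pull out 2: (2/411) = -1  (since 411 mod 8 = 3)
  reciprocity: (89/411) -> +(411/89)
  reduce: (55/89)
  reciprocity: (55/89) -> +(89/55)
  reduce: (34/55)
  pull out 2: (2/55) = +1  (since 55 mod 8 = 7)
  reciprocity: (17/55) -> +(55/17)
  reduce: (4/17)
  pull out 2: (2/17) = +1  (since 17 mod 8 = 1)
  pull out 2: (2/17) = +1  (since 17 mod 8 = 1)
  (1/17) = 1
Product of signs = -1

-1


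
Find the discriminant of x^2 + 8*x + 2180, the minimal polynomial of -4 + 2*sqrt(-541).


The element -4 + 2*sqrt(-541) has minimal polynomial:
x^2 + 8*x + 2180
Discriminant = (8)^2 - 4*(2180)
= 64 - 8720
= -8656

-8656


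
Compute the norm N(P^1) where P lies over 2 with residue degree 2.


N(P^a) = p^(a*f)
= 2^(1*2)
= 2^2
= 4

4


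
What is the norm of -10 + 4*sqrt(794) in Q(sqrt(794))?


N(a + b*sqrt(d)) = a^2 - d*b^2
= (-10)^2 - (794)*(4)^2
= 100 - 12704
= -12604

-12604


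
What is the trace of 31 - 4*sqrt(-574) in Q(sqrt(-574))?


Tr(a + b*sqrt(d)) = (a + b*sqrt(d)) + (a - b*sqrt(d)) = 2a
= 2 * (31)
= 62

62


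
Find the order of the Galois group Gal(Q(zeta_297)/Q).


|Gal(Q(zeta_297)/Q)| = phi(297)
= 180

180


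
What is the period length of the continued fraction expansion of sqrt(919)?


Run the CF algorithm for sqrt(919).
a_0 = floor(sqrt(919)) = 30; set m_0=0, q_0=1.
Recurrence: m' = q*a - m,  q' = (d - m'^2)/q,  a' = floor((a_0 + m')/q').
  step 1: m=30, q=19, a=3
  step 2: m=27, q=10, a=5
  step 3: m=23, q=39, a=1
  step 4: m=16, q=17, a=2
  step 5: m=18, q=35, a=1
  step 6: m=17, q=18, a=2
  step 7: m=19, q=31, a=1
  step 8: m=12, q=25, a=1
  step 9: m=13, q=30, a=1
  step 10: m=17, q=21, a=2
  step 11: m=25, q=14, a=3
  step 12: m=17, q=45, a=1
  step 13: m=28, q=3, a=19
  step 14: m=29, q=26, a=2
  step 15: m=23, q=15, a=3
  step 16: m=22, q=29, a=1
  step 17: m=7, q=30, a=1
  step 18: m=23, q=13, a=4
  step 19: m=29, q=6, a=9
  step 20: m=25, q=49, a=1
  step 21: m=24, q=7, a=7
  step 22: m=25, q=42, a=1
  step 23: m=17, q=15, a=3
  step 24: m=28, q=9, a=6
  step 25: m=26, q=27, a=2
  step 26: m=28, q=5, a=11
  step 27: m=27, q=38, a=1
  step 28: m=11, q=21, a=1
  step 29: m=10, q=39, a=1
  step 30: m=29, q=2, a=29
  step 31: m=29, q=39, a=1
  step 32: m=10, q=21, a=1
  step 33: m=11, q=38, a=1
  step 34: m=27, q=5, a=11
  step 35: m=28, q=27, a=2
  step 36: m=26, q=9, a=6
  step 37: m=28, q=15, a=3
  step 38: m=17, q=42, a=1
  step 39: m=25, q=7, a=7
  step 40: m=24, q=49, a=1
  step 41: m=25, q=6, a=9
  step 42: m=29, q=13, a=4
  step 43: m=23, q=30, a=1
  step 44: m=7, q=29, a=1
  step 45: m=22, q=15, a=3
  step 46: m=23, q=26, a=2
  step 47: m=29, q=3, a=19
  step 48: m=28, q=45, a=1
  step 49: m=17, q=14, a=3
  step 50: m=25, q=21, a=2
  step 51: m=17, q=30, a=1
  step 52: m=13, q=25, a=1
  step 53: m=12, q=31, a=1
  step 54: m=19, q=18, a=2
  step 55: m=17, q=35, a=1
  step 56: m=18, q=17, a=2
  step 57: m=16, q=39, a=1
  step 58: m=23, q=10, a=5
  step 59: m=27, q=19, a=3
  step 60: m=30, q=1, a=60
a_60 = 2*a_0 = 60, so the period closes here.
sqrt(919) = [30; 3, 5, 1, 2, 1, 2, 1, 1, 1, 2, 3, 1, 19, 2, 3, 1, 1, 4, 9, 1, 7, 1, 3, 6, 2, 11, 1, 1, 1, 29, 1, 1, 1, 11, 2, 6, 3, 1, 7, 1, 9, 4, 1, 1, 3, 2, 19, 1, 3, 2, 1, 1, 1, 2, 1, 2, 1, 5, 3, 60]
Period length = 60

60


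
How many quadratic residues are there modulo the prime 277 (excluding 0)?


For prime p, the number of non-zero quadratic residues is (p-1)/2.
= (277-1)/2
= 138

138


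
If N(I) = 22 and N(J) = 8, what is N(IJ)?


N(IJ) = N(I) * N(J)
= 22 * 8
= 176

176


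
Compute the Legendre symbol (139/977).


p = 977 is prime, so compute (139/977) with the reciprocity algorithm (Jacobi-symbol steps: pull out 2s via (2/n), flip via reciprocity, reduce):
  reciprocity: (139/977) -> +(977/139)
  reduce: (4/139)
  pull out 2: (2/139) = -1  (since 139 mod 8 = 3)
  pull out 2: (2/139) = -1  (since 139 mod 8 = 3)
  (1/139) = 1
Product of signs = 1
(139/977) = 1

1


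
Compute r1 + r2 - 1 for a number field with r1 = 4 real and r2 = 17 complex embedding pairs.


By Dirichlet's unit theorem:
rank = r1 + r2 - 1
= 4 + 17 - 1
= 20

20


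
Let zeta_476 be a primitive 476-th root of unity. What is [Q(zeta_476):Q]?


The degree equals Euler's totient phi(476).
476 = 2^2 * 7 * 17
phi(476) = 192

192


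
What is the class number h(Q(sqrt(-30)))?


K = Q(sqrt(-30)). d mod 4 = 2, so D = disc(K) = 4d = -120
h(K) equals the number of primitive reduced positive-definite forms (a, b, c) = a*x^2 + b*x*y + c*y^2 with b^2 - 4ac = D,
where reduced means |b| <= a <= c, with b >= 0 whenever |b| = a or a = c, and primitive means gcd(a, b, c) = 1.
Reduced forces 3a^2 <= |D| = 120, so 1 <= a <= 6; b must have the parity of D, and c = (b^2 - D)/(4a) must be an integer >= a.
Enumerate a = 1..6, b in [-a, a]:
  a=1: (1, 0, 30)  [1]
  a=2: (2, 0, 15)  [1]
  a=3: (3, 0, 10)  [1]
  a=4: none
  a=5: (5, 0, 6)  [1]
  a=6: none
Total reduced forms: 1 + 1 + 1 + 1 = 4
h = 4

4


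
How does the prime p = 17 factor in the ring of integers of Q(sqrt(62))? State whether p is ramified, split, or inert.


K = Q(sqrt(62)). Since d mod 4 = 2, disc(K) = 248.
Check p | disc: 248 mod 17 = 10.
p does not divide disc. Compute Legendre symbol (d/p):
11^((17-1)/2) mod 17 = -1
(d/p) = -1, so p is inert: (p) stays prime with e=1, f=2, g=1.
Therefore p is inert.

inert


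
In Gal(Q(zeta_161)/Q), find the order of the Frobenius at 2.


The Frobenius at p in Gal(Q(zeta_n)/Q) = (Z/nZ)* is the class of p, so its order is ord_161(2), the smallest k >= 1 with 2^k = 1 mod 161.
n = 161 = 7 * 23, phi(161) = 132; the order divides phi(n).
Divisors of 132: 1, 2, 3, 4, 6, 11, 12, 22, 33, 44, 66, 132
Repeated squaring mod 161: 2^1 = 2, 2^2 = 4, 2^4 = 16, 2^8 = 95, 2^16 = 9, 2^32 = 81, 2^64 = 121, 2^128 = 151
Test divisors in increasing order:
  k=1: 2^1 = 2 mod 161
  k=2: 2^2 = 4 mod 161
  k=3: 2^3 = 4 * 2 = 8 mod 161
  k=4: 2^4 = 16 mod 161
  k=6: 2^6 = 16 * 4 = 64 mod 161
  k=11: 2^11 = 95 * 4 * 2 = 116 mod 161
  k=12: 2^12 = 95 * 16 = 71 mod 161
  k=22: 2^22 = 9 * 16 * 4 = 93 mod 161
  k=33: 2^33 = 81 * 2 = 1 mod 161  <- first divisor giving 1
Order = 33

33


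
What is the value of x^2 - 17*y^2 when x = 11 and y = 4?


x^2 - d*y^2
= 11^2 - 17*4^2
= 121 - 272
= -151

-151


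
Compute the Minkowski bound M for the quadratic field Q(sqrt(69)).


d = 69, d mod 4 = 1, so disc(K) = d = 69; |disc(K)| = 69
Real quadratic field, so n = 2, s = r2 = 0, r1 = 2
M = (n!/n^n) * (4/pi)^s * sqrt(|disc(K)|) = (2!/2^2) * (4/pi)^0 * sqrt(69)
= 0.5 * 1.000000 * 8.306624
= 4.1533

4.1533


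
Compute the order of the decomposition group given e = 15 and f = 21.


|D_P| = e * f
= 15 * 21
= 315

315


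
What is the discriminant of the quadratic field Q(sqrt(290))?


For K = Q(sqrt(d)) with d squarefree: disc(K) = d if d = 1 mod 4, and disc(K) = 4d if d = 2 or 3 mod 4.
Here d = 290, and d mod 4 = 2.
d = 2 mod 4, not 1 (O_K = Z[sqrt(d)]), so disc(K) = 4d = 4 * (290) = 1160

1160


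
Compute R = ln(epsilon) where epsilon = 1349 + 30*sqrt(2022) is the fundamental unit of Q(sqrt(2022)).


epsilon = 1349 + 30*sqrt(2022)
= 2697.9996
R = ln(2697.9996)
= 7.9003

7.9003


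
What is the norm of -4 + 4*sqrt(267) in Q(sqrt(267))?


N(a + b*sqrt(d)) = a^2 - d*b^2
= (-4)^2 - (267)*(4)^2
= 16 - 4272
= -4256

-4256


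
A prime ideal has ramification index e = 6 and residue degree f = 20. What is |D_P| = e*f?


|D_P| = e * f
= 6 * 20
= 120

120


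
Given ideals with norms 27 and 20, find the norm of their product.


N(IJ) = N(I) * N(J)
= 27 * 20
= 540

540


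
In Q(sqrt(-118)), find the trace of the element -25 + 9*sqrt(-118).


Tr(a + b*sqrt(d)) = (a + b*sqrt(d)) + (a - b*sqrt(d)) = 2a
= 2 * (-25)
= -50

-50


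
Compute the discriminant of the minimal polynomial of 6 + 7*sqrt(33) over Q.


The element 6 + 7*sqrt(33) has minimal polynomial:
x^2 - 12*x - 1581
Discriminant = (-12)^2 - 4*(-1581)
= 144 + 6324
= 6468

6468


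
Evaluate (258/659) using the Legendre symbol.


p = 659 is prime, so compute (258/659) with the reciprocity algorithm (Jacobi-symbol steps: pull out 2s via (2/n), flip via reciprocity, reduce):
  pull out 2: (2/659) = -1  (since 659 mod 8 = 3)
  reciprocity: (129/659) -> +(659/129)
  reduce: (14/129)
  pull out 2: (2/129) = +1  (since 129 mod 8 = 1)
  reciprocity: (7/129) -> +(129/7)
  reduce: (3/7)
  reciprocity: (3/7) -> -(7/3)
  reduce: (1/3)
  (1/3) = 1
Product of signs = 1
(258/659) = 1

1


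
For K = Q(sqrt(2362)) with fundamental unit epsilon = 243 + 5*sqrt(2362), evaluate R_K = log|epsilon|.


epsilon = 243 + 5*sqrt(2362)
= 486.0021
R = ln(486.0021)
= 6.1862

6.1862


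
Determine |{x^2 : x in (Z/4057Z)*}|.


For prime p, the number of non-zero quadratic residues is (p-1)/2.
= (4057-1)/2
= 2028

2028


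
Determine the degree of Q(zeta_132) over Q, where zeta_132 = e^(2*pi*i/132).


The degree equals Euler's totient phi(132).
132 = 2^2 * 3 * 11
phi(132) = 40

40


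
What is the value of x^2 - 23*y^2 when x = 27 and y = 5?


x^2 - d*y^2
= 27^2 - 23*5^2
= 729 - 575
= 154

154


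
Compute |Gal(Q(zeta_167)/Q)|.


|Gal(Q(zeta_167)/Q)| = phi(167)
= 166

166


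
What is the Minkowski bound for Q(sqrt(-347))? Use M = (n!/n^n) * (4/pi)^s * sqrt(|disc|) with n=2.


d = -347, d mod 4 = 1, so disc(K) = d = -347; |disc(K)| = 347
Imaginary quadratic field, so n = 2, s = r2 = 1, r1 = 0
M = (n!/n^n) * (4/pi)^s * sqrt(|disc(K)|) = (2!/2^2) * (4/pi)^1 * sqrt(347)
= 0.5 * 1.273240 * 18.627936
= 11.8589

11.8589


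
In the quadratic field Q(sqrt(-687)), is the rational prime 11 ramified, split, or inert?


K = Q(sqrt(-687)). Since d mod 4 = 1, disc(K) = -687.
Check p | disc: -687 mod 11 = 6.
p does not divide disc. Compute Legendre symbol (d/p):
6^((11-1)/2) mod 11 = -1
(d/p) = -1, so p is inert: (p) stays prime with e=1, f=2, g=1.
Therefore p is inert.

inert


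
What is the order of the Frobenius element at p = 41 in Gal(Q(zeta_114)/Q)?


The Frobenius at p in Gal(Q(zeta_n)/Q) = (Z/nZ)* is the class of p, so its order is ord_114(41), the smallest k >= 1 with 41^k = 1 mod 114.
n = 114 = 2 * 3 * 19, phi(114) = 36; the order divides phi(n).
Divisors of 36: 1, 2, 3, 4, 6, 9, 12, 18, 36
Repeated squaring mod 114: 41^1 = 41, 41^2 = 85, 41^4 = 43, 41^8 = 25, 41^16 = 55, 41^32 = 61
Test divisors in increasing order:
  k=1: 41^1 = 41 mod 114
  k=2: 41^2 = 85 mod 114
  k=3: 41^3 = 85 * 41 = 65 mod 114
  k=4: 41^4 = 43 mod 114
  k=6: 41^6 = 43 * 85 = 7 mod 114
  k=9: 41^9 = 25 * 41 = 113 mod 114
  k=12: 41^12 = 25 * 43 = 49 mod 114
  k=18: 41^18 = 55 * 85 = 1 mod 114  <- first divisor giving 1
Order = 18

18


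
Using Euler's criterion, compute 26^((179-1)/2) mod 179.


p = 179 is prime and the exponent is (p-1)/2 = 89, so by Euler's criterion 26^89 = (26/179) = +1 or -1 mod 179.
Compute by square-and-multiply:
  89 = 64 + 16 + 8 + 1 (binary 1011001)
  Repeated squaring mod 179: 26^1 = 26, 26^2 = 139, 26^4 = 168, 26^8 = 121, 26^16 = 142, 26^32 = 116, 26^64 = 31
  26^89 = 26^64 * 26^16 * 26^8 * 26^1 = 31 * 142 * 121 * 26 mod 179
    31 * 142 = 4402 = 106 mod 179
    106 * 121 = 12826 = 117 mod 179
    117 * 26 = 3042 = 178 mod 179
  26^89 = 178 mod 179
Result 178 = p - 1 = -1 mod 179: 26 is a quadratic non-residue mod 179. As a residue in [0, p-1] the value is 178.
26^89 mod 179 = 178

178


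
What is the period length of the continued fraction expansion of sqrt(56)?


Run the CF algorithm for sqrt(56).
a_0 = floor(sqrt(56)) = 7; set m_0=0, q_0=1.
Recurrence: m' = q*a - m,  q' = (d - m'^2)/q,  a' = floor((a_0 + m')/q').
  step 1: m=7, q=7, a=2
  step 2: m=7, q=1, a=14
a_2 = 2*a_0 = 14, so the period closes here.
sqrt(56) = [7; 2, 14]
Period length = 2

2


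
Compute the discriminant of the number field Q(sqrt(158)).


For K = Q(sqrt(d)) with d squarefree: disc(K) = d if d = 1 mod 4, and disc(K) = 4d if d = 2 or 3 mod 4.
Here d = 158, and d mod 4 = 2.
d = 2 mod 4, not 1 (O_K = Z[sqrt(d)]), so disc(K) = 4d = 4 * (158) = 632

632


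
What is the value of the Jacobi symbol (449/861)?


Compute (449/861) via quadratic reciprocity:
  reciprocity: (449/861) -> +(861/449)
  reduce: (412/449)
  pull out 2: (2/449) = +1  (since 449 mod 8 = 1)
  pull out 2: (2/449) = +1  (since 449 mod 8 = 1)
  reciprocity: (103/449) -> +(449/103)
  reduce: (37/103)
  reciprocity: (37/103) -> +(103/37)
  reduce: (29/37)
  reciprocity: (29/37) -> +(37/29)
  reduce: (8/29)
  pull out 2: (2/29) = -1  (since 29 mod 8 = 5)
  pull out 2: (2/29) = -1  (since 29 mod 8 = 5)
  pull out 2: (2/29) = -1  (since 29 mod 8 = 5)
  (1/29) = 1
Product of signs = -1

-1


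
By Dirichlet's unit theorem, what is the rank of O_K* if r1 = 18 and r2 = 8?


By Dirichlet's unit theorem:
rank = r1 + r2 - 1
= 18 + 8 - 1
= 25

25


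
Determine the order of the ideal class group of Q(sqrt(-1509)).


K = Q(sqrt(-1509)). d mod 4 = 3, so D = disc(K) = 4d = -6036
h(K) equals the number of primitive reduced positive-definite forms (a, b, c) = a*x^2 + b*x*y + c*y^2 with b^2 - 4ac = D,
where reduced means |b| <= a <= c, with b >= 0 whenever |b| = a or a = c, and primitive means gcd(a, b, c) = 1.
Reduced forces 3a^2 <= |D| = 6036, so 1 <= a <= 44; b must have the parity of D, and c = (b^2 - D)/(4a) must be an integer >= a.
Enumerate a = 1..44, b in [-a, a]:
  a=1: (1, 0, 1509)  [1]
  a=2: (2, 2, 755)  [1]
  a=3: (3, 0, 503)  [1]
  a=4: none
  a=5: (5, -2, 302), (5, 2, 302)  [2]
  a=6: (6, 6, 253)  [1]
  a=7..9: none
  a=10: (10, -2, 151), (10, 2, 151)  [2]
  a=11: (11, -6, 138), (11, 6, 138)  [2]
  a=12: none
  a=13: (13, -10, 118), (13, 10, 118)  [2]
  a=14: none
  a=15: (15, -12, 103), (15, 12, 103)  [2]
  a=16: none
  a=17: (17, -4, 89), (17, 4, 89)  [2]
  a=18: none
  a=19: (19, -14, 82), (19, 14, 82)  [2]
  a=20..21: none
  a=22: (22, -6, 69), (22, 6, 69)  [2]
  a=23: (23, -6, 66), (23, 6, 66)  [2]
  a=24: none
  a=25: (25, -8, 61), (25, 8, 61)  [2]
  a=26: (26, -10, 59), (26, 10, 59)  [2]
  a=27..28: none
  a=29: (29, -24, 57), (29, 24, 57)  [2]
  a=30: (30, -18, 53), (30, 18, 53)  [2]
  a=31: (31, -28, 55), (31, 28, 55)  [2]
  a=32: none
  a=33: (33, -6, 46), (33, 6, 46)  [2]
  a=34: (34, -30, 51), (34, 30, 51)  [2]
  a=35..37: none
  a=38: (38, -14, 41), (38, 14, 41)  [2]
  a=39: (39, -36, 47), (39, 36, 47)  [2]
  a=40..44: none
Total reduced forms: 1 + 1 + 1 + 2 + 1 + 2 + 2 + 2 + 2 + 2 + 2 + 2 + 2 + 2 + 2 + 2 + 2 + 2 + 2 + 2 + 2 + 2 = 40
h = 40

40


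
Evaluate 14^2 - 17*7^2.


x^2 - d*y^2
= 14^2 - 17*7^2
= 196 - 833
= -637

-637


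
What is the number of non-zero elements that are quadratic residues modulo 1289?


For prime p, the number of non-zero quadratic residues is (p-1)/2.
= (1289-1)/2
= 644

644


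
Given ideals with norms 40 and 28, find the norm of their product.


N(IJ) = N(I) * N(J)
= 40 * 28
= 1120

1120


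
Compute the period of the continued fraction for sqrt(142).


Run the CF algorithm for sqrt(142).
a_0 = floor(sqrt(142)) = 11; set m_0=0, q_0=1.
Recurrence: m' = q*a - m,  q' = (d - m'^2)/q,  a' = floor((a_0 + m')/q').
  step 1: m=11, q=21, a=1
  step 2: m=10, q=2, a=10
  step 3: m=10, q=21, a=1
  step 4: m=11, q=1, a=22
a_4 = 2*a_0 = 22, so the period closes here.
sqrt(142) = [11; 1, 10, 1, 22]
Period length = 4

4


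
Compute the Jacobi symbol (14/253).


Compute (14/253) via quadratic reciprocity:
  pull out 2: (2/253) = -1  (since 253 mod 8 = 5)
  reciprocity: (7/253) -> +(253/7)
  reduce: (1/7)
  (1/7) = 1
Product of signs = -1

-1


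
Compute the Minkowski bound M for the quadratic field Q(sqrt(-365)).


d = -365, d mod 4 = 3, so disc(K) = 4d = -1460; |disc(K)| = 1460
Imaginary quadratic field, so n = 2, s = r2 = 1, r1 = 0
M = (n!/n^n) * (4/pi)^s * sqrt(|disc(K)|) = (2!/2^2) * (4/pi)^1 * sqrt(1460)
= 0.5 * 1.273240 * 38.209946
= 24.3252

24.3252


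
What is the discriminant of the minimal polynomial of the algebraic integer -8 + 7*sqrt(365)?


The element -8 + 7*sqrt(365) has minimal polynomial:
x^2 + 16*x - 17821
Discriminant = (16)^2 - 4*(-17821)
= 256 + 71284
= 71540

71540


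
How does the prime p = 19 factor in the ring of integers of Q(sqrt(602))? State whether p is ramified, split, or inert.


K = Q(sqrt(602)). Since d mod 4 = 2, disc(K) = 2408.
Check p | disc: 2408 mod 19 = 14.
p does not divide disc. Compute Legendre symbol (d/p):
13^((19-1)/2) mod 19 = -1
(d/p) = -1, so p is inert: (p) stays prime with e=1, f=2, g=1.
Therefore p is inert.

inert


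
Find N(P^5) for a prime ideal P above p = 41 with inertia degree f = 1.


N(P^a) = p^(a*f)
= 41^(5*1)
= 41^5
= 115856201

115856201


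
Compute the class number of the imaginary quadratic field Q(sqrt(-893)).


K = Q(sqrt(-893)). d mod 4 = 3, so D = disc(K) = 4d = -3572
h(K) equals the number of primitive reduced positive-definite forms (a, b, c) = a*x^2 + b*x*y + c*y^2 with b^2 - 4ac = D,
where reduced means |b| <= a <= c, with b >= 0 whenever |b| = a or a = c, and primitive means gcd(a, b, c) = 1.
Reduced forces 3a^2 <= |D| = 3572, so 1 <= a <= 34; b must have the parity of D, and c = (b^2 - D)/(4a) must be an integer >= a.
Enumerate a = 1..34, b in [-a, a]:
  a=1: (1, 0, 893)  [1]
  a=2: (2, 2, 447)  [1]
  a=3: (3, -2, 298), (3, 2, 298)  [2]
  a=4..5: none
  a=6: (6, -2, 149), (6, 2, 149)  [2]
  a=7..8: none
  a=9: (9, -8, 101), (9, 8, 101)  [2]
  a=10: none
  a=11: (11, -6, 82), (11, 6, 82)  [2]
  a=12: none
  a=13: (13, -4, 69), (13, 4, 69)  [2]
  a=14..16: none
  a=17: (17, -10, 54), (17, 10, 54)  [2]
  a=18: (18, -10, 51), (18, 10, 51)  [2]
  a=19: (19, 0, 47)  [1]
  a=20..21: none
  a=22: (22, -6, 41), (22, 6, 41)  [2]
  a=23: (23, -4, 39), (23, 4, 39)  [2]
  a=24..25: none
  a=26: (26, -22, 39), (26, 22, 39)  [2]
  a=27: (27, -10, 34), (27, 10, 34)  [2]
  a=28: none
  a=29: (29, -16, 33), (29, 16, 33)  [2]
  a=30..32: none
  a=33: (33, 28, 33)  [1]
  a=34: none
Total reduced forms: 1 + 1 + 2 + 2 + 2 + 2 + 2 + 2 + 2 + 1 + 2 + 2 + 2 + 2 + 2 + 1 = 28
h = 28

28


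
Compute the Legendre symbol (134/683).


p = 683 is prime, so compute (134/683) with the reciprocity algorithm (Jacobi-symbol steps: pull out 2s via (2/n), flip via reciprocity, reduce):
  pull out 2: (2/683) = -1  (since 683 mod 8 = 3)
  reciprocity: (67/683) -> -(683/67)
  reduce: (13/67)
  reciprocity: (13/67) -> +(67/13)
  reduce: (2/13)
  pull out 2: (2/13) = -1  (since 13 mod 8 = 5)
  (1/13) = 1
Product of signs = -1
(134/683) = -1

-1
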